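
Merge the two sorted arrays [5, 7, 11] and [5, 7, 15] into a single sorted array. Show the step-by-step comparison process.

Merging process:

Compare 5 vs 5: take 5 from left. Merged: [5]
Compare 7 vs 5: take 5 from right. Merged: [5, 5]
Compare 7 vs 7: take 7 from left. Merged: [5, 5, 7]
Compare 11 vs 7: take 7 from right. Merged: [5, 5, 7, 7]
Compare 11 vs 15: take 11 from left. Merged: [5, 5, 7, 7, 11]
Append remaining from right: [15]. Merged: [5, 5, 7, 7, 11, 15]

Final merged array: [5, 5, 7, 7, 11, 15]
Total comparisons: 5

The merged array is [5, 5, 7, 7, 11, 15], requiring 5 comparisons. The merge step runs in O(n) time where n is the total number of elements.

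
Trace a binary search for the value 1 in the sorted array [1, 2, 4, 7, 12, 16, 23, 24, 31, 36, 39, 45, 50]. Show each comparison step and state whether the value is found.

Binary search for 1 in [1, 2, 4, 7, 12, 16, 23, 24, 31, 36, 39, 45, 50]:

lo=0, hi=12, mid=6, arr[mid]=23 -> 23 > 1, search left half
lo=0, hi=5, mid=2, arr[mid]=4 -> 4 > 1, search left half
lo=0, hi=1, mid=0, arr[mid]=1 -> Found target at index 0!

Binary search finds 1 at index 0 after 3 comparisons. The search repeatedly halves the search space by comparing with the middle element.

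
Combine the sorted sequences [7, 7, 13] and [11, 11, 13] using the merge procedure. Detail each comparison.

Merging process:

Compare 7 vs 11: take 7 from left. Merged: [7]
Compare 7 vs 11: take 7 from left. Merged: [7, 7]
Compare 13 vs 11: take 11 from right. Merged: [7, 7, 11]
Compare 13 vs 11: take 11 from right. Merged: [7, 7, 11, 11]
Compare 13 vs 13: take 13 from left. Merged: [7, 7, 11, 11, 13]
Append remaining from right: [13]. Merged: [7, 7, 11, 11, 13, 13]

Final merged array: [7, 7, 11, 11, 13, 13]
Total comparisons: 5

The merged array is [7, 7, 11, 11, 13, 13], requiring 5 comparisons. The merge step runs in O(n) time where n is the total number of elements.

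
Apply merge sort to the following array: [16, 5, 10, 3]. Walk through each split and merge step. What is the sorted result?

Merge sort trace:

Split: [16, 5, 10, 3] -> [16, 5] and [10, 3]
  Split: [16, 5] -> [16] and [5]
  Merge: [16] + [5] -> [5, 16]
  Split: [10, 3] -> [10] and [3]
  Merge: [10] + [3] -> [3, 10]
Merge: [5, 16] + [3, 10] -> [3, 5, 10, 16]

Final sorted array: [3, 5, 10, 16]

The merge sort proceeds by recursively splitting the array and merging sorted halves.
After all merges, the sorted array is [3, 5, 10, 16].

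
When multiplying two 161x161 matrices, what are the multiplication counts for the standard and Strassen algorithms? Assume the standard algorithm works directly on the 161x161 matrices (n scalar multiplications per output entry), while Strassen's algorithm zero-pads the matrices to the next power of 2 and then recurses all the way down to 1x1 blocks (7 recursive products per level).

Matrix multiplication for 161x161 matrices:

Strassen's algorithm requires power-of-2 dimensions. Pad 161x161 to 256x256 (next power of 2).

Standard algorithm: 161^3 = 4173281 multiplications
Strassen's algorithm: 7^(log2(256)) = 7^8 = 5764801 multiplications
Difference: 4173281 - 5764801 = -1591520 (Strassen uses MORE here due to padding overhead — for small or just-over-power-of-2 n, padding can outweigh the per-level savings)

Standard: 4173281 multiplications (161^3). Strassen: 5764801 multiplications (7^8, after padding to 256x256). Strassen reduces 8 recursive multiplications to 7 at each level.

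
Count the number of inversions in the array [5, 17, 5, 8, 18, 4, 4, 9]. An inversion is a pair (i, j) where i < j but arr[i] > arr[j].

Finding inversions in [5, 17, 5, 8, 18, 4, 4, 9]:

(0, 5): arr[0]=5 > arr[5]=4
(0, 6): arr[0]=5 > arr[6]=4
(1, 2): arr[1]=17 > arr[2]=5
(1, 3): arr[1]=17 > arr[3]=8
(1, 5): arr[1]=17 > arr[5]=4
(1, 6): arr[1]=17 > arr[6]=4
(1, 7): arr[1]=17 > arr[7]=9
(2, 5): arr[2]=5 > arr[5]=4
(2, 6): arr[2]=5 > arr[6]=4
(3, 5): arr[3]=8 > arr[5]=4
(3, 6): arr[3]=8 > arr[6]=4
(4, 5): arr[4]=18 > arr[5]=4
(4, 6): arr[4]=18 > arr[6]=4
(4, 7): arr[4]=18 > arr[7]=9

Total inversions: 14

The array has 14 inversion(s): (0,5), (0,6), (1,2), (1,3), (1,5), (1,6), (1,7), (2,5), (2,6), (3,5), (3,6), (4,5), (4,6), (4,7). Each pair (i,j) satisfies i < j and arr[i] > arr[j].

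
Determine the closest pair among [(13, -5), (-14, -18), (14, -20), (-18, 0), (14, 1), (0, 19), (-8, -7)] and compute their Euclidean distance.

Computing all pairwise distances among 7 points:

d((13, -5), (-14, -18)) = 29.9666
d((13, -5), (14, -20)) = 15.0333
d((13, -5), (-18, 0)) = 31.4006
d((13, -5), (14, 1)) = 6.0828 <-- minimum
d((13, -5), (0, 19)) = 27.2947
d((13, -5), (-8, -7)) = 21.095
d((-14, -18), (14, -20)) = 28.0713
d((-14, -18), (-18, 0)) = 18.4391
d((-14, -18), (14, 1)) = 33.8378
d((-14, -18), (0, 19)) = 39.5601
d((-14, -18), (-8, -7)) = 12.53
d((14, -20), (-18, 0)) = 37.7359
d((14, -20), (14, 1)) = 21.0
d((14, -20), (0, 19)) = 41.4367
d((14, -20), (-8, -7)) = 25.5539
d((-18, 0), (14, 1)) = 32.0156
d((-18, 0), (0, 19)) = 26.1725
d((-18, 0), (-8, -7)) = 12.2066
d((14, 1), (0, 19)) = 22.8035
d((14, 1), (-8, -7)) = 23.4094
d((0, 19), (-8, -7)) = 27.2029

Closest pair: (13, -5) and (14, 1) with distance 6.0828

The closest pair is (13, -5) and (14, 1) with Euclidean distance 6.0828. For 7 points, brute-force pairwise comparison is shown above. For large n, the divide-and-conquer algorithm (sort by x, recurse on halves, check the dividing strip) achieves O(n log n).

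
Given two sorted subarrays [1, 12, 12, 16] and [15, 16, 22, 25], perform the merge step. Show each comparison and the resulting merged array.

Merging process:

Compare 1 vs 15: take 1 from left. Merged: [1]
Compare 12 vs 15: take 12 from left. Merged: [1, 12]
Compare 12 vs 15: take 12 from left. Merged: [1, 12, 12]
Compare 16 vs 15: take 15 from right. Merged: [1, 12, 12, 15]
Compare 16 vs 16: take 16 from left. Merged: [1, 12, 12, 15, 16]
Append remaining from right: [16, 22, 25]. Merged: [1, 12, 12, 15, 16, 16, 22, 25]

Final merged array: [1, 12, 12, 15, 16, 16, 22, 25]
Total comparisons: 5

The merged array is [1, 12, 12, 15, 16, 16, 22, 25], requiring 5 comparisons. The merge step runs in O(n) time where n is the total number of elements.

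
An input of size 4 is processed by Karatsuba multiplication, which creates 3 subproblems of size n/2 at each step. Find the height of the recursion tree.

For divide and conquer with division factor 2:

Problem sizes at each level:
Level 0: 4
Level 1: 2
Level 2: 1

The root is level 0 and the size-1 base case is level 2 (the tree spans levels 0 through 2, i.e. 3 levels counting the root), so the depth is the number of divisions: log_2(4) = 2

The recursion tree depth is log_2(4) = 2. At each level, the problem size is divided by 2, so it takes 2 divisions to reduce to a base case of size 1. The algorithm makes 3 recursive calls at each level.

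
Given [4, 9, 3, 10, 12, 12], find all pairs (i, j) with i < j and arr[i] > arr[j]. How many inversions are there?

Finding inversions in [4, 9, 3, 10, 12, 12]:

(0, 2): arr[0]=4 > arr[2]=3
(1, 2): arr[1]=9 > arr[2]=3

Total inversions: 2

The array has 2 inversion(s): (0,2), (1,2). Each pair (i,j) satisfies i < j and arr[i] > arr[j].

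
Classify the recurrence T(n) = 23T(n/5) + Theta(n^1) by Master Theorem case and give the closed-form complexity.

Master Theorem for T(n) = 23T(n/5) + O(n^1):

a = 23, b = 5, c = 1
log_b(a) = log_5(23) = 1.9482

Case 1: c = 1 < log_5(23) = 1.9482
T(n) = O(n^(log_5 23))

For T(n) = 23T(n/5) + O(n^1): log_5(23) = 1.9482. This is Case 1 of the Master Theorem (c < log_b(a), work dominated by leaves), giving O(n^(log_5 23)).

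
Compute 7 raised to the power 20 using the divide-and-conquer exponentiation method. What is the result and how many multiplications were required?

Computing 7^20 by squaring (build up from 7^1; each line after the first costs one multiplication):

7^1 = 7
7^2 = (7^1)^2 = 7^2 = 49
7^4 = (7^2)^2 = 49^2 = 2401
7^5 = 7 * 7^4 = 7 * 2401 = 16807
7^10 = (7^5)^2 = 16807^2 = 282475249
7^20 = (7^10)^2 = 282475249^2 = 79792266297612001

Result: 79792266297612001
Multiplications needed: 5 (5 lines after 7^1)

7^20 = 79792266297612001. Using exponentiation by squaring, this requires 5 multiplications. The key idea: if the exponent is even, square the half-power; if odd, multiply by the base once.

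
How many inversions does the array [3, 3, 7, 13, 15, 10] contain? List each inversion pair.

Finding inversions in [3, 3, 7, 13, 15, 10]:

(3, 5): arr[3]=13 > arr[5]=10
(4, 5): arr[4]=15 > arr[5]=10

Total inversions: 2

The array has 2 inversion(s): (3,5), (4,5). Each pair (i,j) satisfies i < j and arr[i] > arr[j].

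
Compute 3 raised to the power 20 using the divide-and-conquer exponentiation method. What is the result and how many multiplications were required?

Computing 3^20 by squaring (build up from 3^1; each line after the first costs one multiplication):

3^1 = 3
3^2 = (3^1)^2 = 3^2 = 9
3^4 = (3^2)^2 = 9^2 = 81
3^5 = 3 * 3^4 = 3 * 81 = 243
3^10 = (3^5)^2 = 243^2 = 59049
3^20 = (3^10)^2 = 59049^2 = 3486784401

Result: 3486784401
Multiplications needed: 5 (5 lines after 3^1)

3^20 = 3486784401. Using exponentiation by squaring, this requires 5 multiplications. The key idea: if the exponent is even, square the half-power; if odd, multiply by the base once.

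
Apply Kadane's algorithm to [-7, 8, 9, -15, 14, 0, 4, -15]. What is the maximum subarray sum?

Using Kadane's algorithm on [-7, 8, 9, -15, 14, 0, 4, -15]:

Scanning through the array:
Position 1 (value 8): max_ending_here = 8, max_so_far = 8
Position 2 (value 9): max_ending_here = 17, max_so_far = 17
Position 3 (value -15): max_ending_here = 2, max_so_far = 17
Position 4 (value 14): max_ending_here = 16, max_so_far = 17
Position 5 (value 0): max_ending_here = 16, max_so_far = 17
Position 6 (value 4): max_ending_here = 20, max_so_far = 20
Position 7 (value -15): max_ending_here = 5, max_so_far = 20

Maximum subarray: [8, 9, -15, 14, 0, 4]
Maximum sum: 20

The maximum subarray is [8, 9, -15, 14, 0, 4] with sum 20. This subarray runs from index 1 to index 6.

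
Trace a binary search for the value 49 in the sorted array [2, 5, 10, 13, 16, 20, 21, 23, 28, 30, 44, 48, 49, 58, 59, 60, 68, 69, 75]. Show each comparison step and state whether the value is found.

Binary search for 49 in [2, 5, 10, 13, 16, 20, 21, 23, 28, 30, 44, 48, 49, 58, 59, 60, 68, 69, 75]:

lo=0, hi=18, mid=9, arr[mid]=30 -> 30 < 49, search right half
lo=10, hi=18, mid=14, arr[mid]=59 -> 59 > 49, search left half
lo=10, hi=13, mid=11, arr[mid]=48 -> 48 < 49, search right half
lo=12, hi=13, mid=12, arr[mid]=49 -> Found target at index 12!

Binary search finds 49 at index 12 after 4 comparisons. The search repeatedly halves the search space by comparing with the middle element.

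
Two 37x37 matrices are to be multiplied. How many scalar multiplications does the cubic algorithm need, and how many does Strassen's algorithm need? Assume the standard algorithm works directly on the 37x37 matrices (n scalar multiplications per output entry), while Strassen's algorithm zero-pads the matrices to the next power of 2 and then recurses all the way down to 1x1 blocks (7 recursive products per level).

Matrix multiplication for 37x37 matrices:

Strassen's algorithm requires power-of-2 dimensions. Pad 37x37 to 64x64 (next power of 2).

Standard algorithm: 37^3 = 50653 multiplications
Strassen's algorithm: 7^(log2(64)) = 7^6 = 117649 multiplications
Difference: 50653 - 117649 = -66996 (Strassen uses MORE here due to padding overhead — for small or just-over-power-of-2 n, padding can outweigh the per-level savings)

Standard: 50653 multiplications (37^3). Strassen: 117649 multiplications (7^6, after padding to 64x64). Strassen reduces 8 recursive multiplications to 7 at each level.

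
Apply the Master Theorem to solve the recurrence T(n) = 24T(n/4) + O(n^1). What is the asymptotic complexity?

Master Theorem for T(n) = 24T(n/4) + O(n^1):

a = 24, b = 4, c = 1
log_b(a) = log_4(24) = 2.2925

Case 1: c = 1 < log_4(24) = 2.2925
T(n) = O(n^(log_4 24))

For T(n) = 24T(n/4) + O(n^1): log_4(24) = 2.2925. This is Case 1 of the Master Theorem (c < log_b(a), work dominated by leaves), giving O(n^(log_4 24)).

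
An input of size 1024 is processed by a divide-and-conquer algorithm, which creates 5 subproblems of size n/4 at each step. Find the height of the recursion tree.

For divide and conquer with division factor 4:

Problem sizes at each level:
Level 0: 1024
Level 1: 256
Level 2: 64
Level 3: 16
Level 4: 4
Level 5: 1

The root is level 0 and the size-1 base case is level 5 (the tree spans levels 0 through 5, i.e. 6 levels counting the root), so the depth is the number of divisions: log_4(1024) = 5

The recursion tree depth is log_4(1024) = 5. At each level, the problem size is divided by 4, so it takes 5 divisions to reduce to a base case of size 1. The algorithm makes 5 recursive calls at each level.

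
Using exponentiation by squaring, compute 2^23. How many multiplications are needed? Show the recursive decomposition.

Computing 2^23 by squaring (build up from 2^1; each line after the first costs one multiplication):

2^1 = 2
2^2 = (2^1)^2 = 2^2 = 4
2^4 = (2^2)^2 = 4^2 = 16
2^5 = 2 * 2^4 = 2 * 16 = 32
2^10 = (2^5)^2 = 32^2 = 1024
2^11 = 2 * 2^10 = 2 * 1024 = 2048
2^22 = (2^11)^2 = 2048^2 = 4194304
2^23 = 2 * 2^22 = 2 * 4194304 = 8388608

Result: 8388608
Multiplications needed: 7 (7 lines after 2^1)

2^23 = 8388608. Using exponentiation by squaring, this requires 7 multiplications. The key idea: if the exponent is even, square the half-power; if odd, multiply by the base once.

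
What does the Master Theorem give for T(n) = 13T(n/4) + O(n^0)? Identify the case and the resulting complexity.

Master Theorem for T(n) = 13T(n/4) + O(n^0):

a = 13, b = 4, c = 0
log_b(a) = log_4(13) = 1.8502

Case 1: c = 0 < log_4(13) = 1.8502
T(n) = O(n^(log_4 13))

For T(n) = 13T(n/4) + O(n^0): log_4(13) = 1.8502. This is Case 1 of the Master Theorem (c < log_b(a), work dominated by leaves), giving O(n^(log_4 13)).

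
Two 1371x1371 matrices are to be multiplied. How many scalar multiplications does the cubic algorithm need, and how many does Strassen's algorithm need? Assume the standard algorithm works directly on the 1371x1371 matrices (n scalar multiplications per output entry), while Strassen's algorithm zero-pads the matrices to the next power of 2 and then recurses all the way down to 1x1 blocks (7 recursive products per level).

Matrix multiplication for 1371x1371 matrices:

Strassen's algorithm requires power-of-2 dimensions. Pad 1371x1371 to 2048x2048 (next power of 2).

Standard algorithm: 1371^3 = 2576987811 multiplications
Strassen's algorithm: 7^(log2(2048)) = 7^11 = 1977326743 multiplications
Savings: 2576987811 - 1977326743 = 599661068 multiplications

Standard: 2576987811 multiplications (1371^3). Strassen: 1977326743 multiplications (7^11, after padding to 2048x2048). Strassen reduces 8 recursive multiplications to 7 at each level.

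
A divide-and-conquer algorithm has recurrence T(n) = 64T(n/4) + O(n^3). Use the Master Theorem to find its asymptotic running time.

Master Theorem for T(n) = 64T(n/4) + O(n^3):

a = 64, b = 4, c = 3
log_b(a) = log_4(64) = 3.0000

Case 2: c = 3 = log_4(64) = 3.0000
T(n) = O(n^3 log n) = O(n^3 log n)

For T(n) = 64T(n/4) + O(n^3): log_4(64) = 3.0000. This is Case 2 of the Master Theorem (c = log_b(a), equal work at all levels), giving O(n^3 log n).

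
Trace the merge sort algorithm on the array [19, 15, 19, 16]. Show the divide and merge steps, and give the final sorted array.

Merge sort trace:

Split: [19, 15, 19, 16] -> [19, 15] and [19, 16]
  Split: [19, 15] -> [19] and [15]
  Merge: [19] + [15] -> [15, 19]
  Split: [19, 16] -> [19] and [16]
  Merge: [19] + [16] -> [16, 19]
Merge: [15, 19] + [16, 19] -> [15, 16, 19, 19]

Final sorted array: [15, 16, 19, 19]

The merge sort proceeds by recursively splitting the array and merging sorted halves.
After all merges, the sorted array is [15, 16, 19, 19].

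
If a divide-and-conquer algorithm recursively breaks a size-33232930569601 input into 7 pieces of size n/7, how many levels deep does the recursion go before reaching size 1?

For divide and conquer with division factor 7:

Problem sizes at each level:
Level 0: 33232930569601
Level 1: 4747561509943
Level 2: 678223072849
Level 3: 96889010407
Level 4: 13841287201
Level 5: 1977326743
Level 6: 282475249
Level 7: 40353607
Level 8: 5764801
Level 9: 823543
Level 10: 117649
Level 11: 16807
Level 12: 2401
Level 13: 343
Level 14: 49
Level 15: 7
Level 16: 1

The root is level 0 and the size-1 base case is level 16 (the tree spans levels 0 through 16, i.e. 17 levels counting the root), so the depth is the number of divisions: log_7(33232930569601) = 16

The recursion tree depth is log_7(33232930569601) = 16. At each level, the problem size is divided by 7, so it takes 16 divisions to reduce to a base case of size 1. The algorithm makes 7 recursive calls at each level.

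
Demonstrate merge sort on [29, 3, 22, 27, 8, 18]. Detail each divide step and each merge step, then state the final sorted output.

Merge sort trace:

Split: [29, 3, 22, 27, 8, 18] -> [29, 3, 22] and [27, 8, 18]
  Split: [29, 3, 22] -> [29] and [3, 22]
    Split: [3, 22] -> [3] and [22]
    Merge: [3] + [22] -> [3, 22]
  Merge: [29] + [3, 22] -> [3, 22, 29]
  Split: [27, 8, 18] -> [27] and [8, 18]
    Split: [8, 18] -> [8] and [18]
    Merge: [8] + [18] -> [8, 18]
  Merge: [27] + [8, 18] -> [8, 18, 27]
Merge: [3, 22, 29] + [8, 18, 27] -> [3, 8, 18, 22, 27, 29]

Final sorted array: [3, 8, 18, 22, 27, 29]

The merge sort proceeds by recursively splitting the array and merging sorted halves.
After all merges, the sorted array is [3, 8, 18, 22, 27, 29].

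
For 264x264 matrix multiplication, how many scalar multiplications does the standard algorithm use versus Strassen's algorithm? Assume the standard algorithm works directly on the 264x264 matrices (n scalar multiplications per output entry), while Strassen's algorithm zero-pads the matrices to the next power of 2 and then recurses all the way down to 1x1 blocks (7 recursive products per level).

Matrix multiplication for 264x264 matrices:

Strassen's algorithm requires power-of-2 dimensions. Pad 264x264 to 512x512 (next power of 2).

Standard algorithm: 264^3 = 18399744 multiplications
Strassen's algorithm: 7^(log2(512)) = 7^9 = 40353607 multiplications
Difference: 18399744 - 40353607 = -21953863 (Strassen uses MORE here due to padding overhead — for small or just-over-power-of-2 n, padding can outweigh the per-level savings)

Standard: 18399744 multiplications (264^3). Strassen: 40353607 multiplications (7^9, after padding to 512x512). Strassen reduces 8 recursive multiplications to 7 at each level.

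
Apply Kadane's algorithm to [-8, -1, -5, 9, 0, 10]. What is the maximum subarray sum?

Using Kadane's algorithm on [-8, -1, -5, 9, 0, 10]:

Scanning through the array:
Position 1 (value -1): max_ending_here = -1, max_so_far = -1
Position 2 (value -5): max_ending_here = -5, max_so_far = -1
Position 3 (value 9): max_ending_here = 9, max_so_far = 9
Position 4 (value 0): max_ending_here = 9, max_so_far = 9
Position 5 (value 10): max_ending_here = 19, max_so_far = 19

Maximum subarray: [9, 0, 10]
Maximum sum: 19

The maximum subarray is [9, 0, 10] with sum 19. This subarray runs from index 3 to index 5.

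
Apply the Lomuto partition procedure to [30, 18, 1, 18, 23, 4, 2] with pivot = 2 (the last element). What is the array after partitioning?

Lomuto partition with pivot = 2:

Initial array: [30, 18, 1, 18, 23, 4, 2]

arr[0]=30 > 2: no swap
arr[1]=18 > 2: no swap
arr[2]=1 <= 2: swap with position 0, array becomes [1, 18, 30, 18, 23, 4, 2]
arr[3]=18 > 2: no swap
arr[4]=23 > 2: no swap
arr[5]=4 > 2: no swap

Place pivot at position 1: [1, 2, 30, 18, 23, 4, 18]
Pivot position: 1

After partitioning with pivot 2, the array becomes [1, 2, 30, 18, 23, 4, 18]. The pivot is placed at index 1. All elements to the left of the pivot are <= 2, and all elements to the right are > 2.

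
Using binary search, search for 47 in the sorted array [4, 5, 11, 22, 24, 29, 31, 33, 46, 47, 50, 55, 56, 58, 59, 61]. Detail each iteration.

Binary search for 47 in [4, 5, 11, 22, 24, 29, 31, 33, 46, 47, 50, 55, 56, 58, 59, 61]:

lo=0, hi=15, mid=7, arr[mid]=33 -> 33 < 47, search right half
lo=8, hi=15, mid=11, arr[mid]=55 -> 55 > 47, search left half
lo=8, hi=10, mid=9, arr[mid]=47 -> Found target at index 9!

Binary search finds 47 at index 9 after 3 comparisons. The search repeatedly halves the search space by comparing with the middle element.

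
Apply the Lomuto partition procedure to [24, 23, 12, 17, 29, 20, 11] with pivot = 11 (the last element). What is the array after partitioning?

Lomuto partition with pivot = 11:

Initial array: [24, 23, 12, 17, 29, 20, 11]

arr[0]=24 > 11: no swap
arr[1]=23 > 11: no swap
arr[2]=12 > 11: no swap
arr[3]=17 > 11: no swap
arr[4]=29 > 11: no swap
arr[5]=20 > 11: no swap

Place pivot at position 0: [11, 23, 12, 17, 29, 20, 24]
Pivot position: 0

After partitioning with pivot 11, the array becomes [11, 23, 12, 17, 29, 20, 24]. The pivot is placed at index 0. All elements to the left of the pivot are <= 11, and all elements to the right are > 11.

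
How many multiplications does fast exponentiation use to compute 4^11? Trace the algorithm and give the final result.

Computing 4^11 by squaring (build up from 4^1; each line after the first costs one multiplication):

4^1 = 4
4^2 = (4^1)^2 = 4^2 = 16
4^4 = (4^2)^2 = 16^2 = 256
4^5 = 4 * 4^4 = 4 * 256 = 1024
4^10 = (4^5)^2 = 1024^2 = 1048576
4^11 = 4 * 4^10 = 4 * 1048576 = 4194304

Result: 4194304
Multiplications needed: 5 (5 lines after 4^1)

4^11 = 4194304. Using exponentiation by squaring, this requires 5 multiplications. The key idea: if the exponent is even, square the half-power; if odd, multiply by the base once.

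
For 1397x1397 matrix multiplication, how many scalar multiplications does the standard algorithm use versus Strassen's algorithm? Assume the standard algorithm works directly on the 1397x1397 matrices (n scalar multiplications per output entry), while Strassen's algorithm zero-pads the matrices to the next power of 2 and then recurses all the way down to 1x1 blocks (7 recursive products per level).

Matrix multiplication for 1397x1397 matrices:

Strassen's algorithm requires power-of-2 dimensions. Pad 1397x1397 to 2048x2048 (next power of 2).

Standard algorithm: 1397^3 = 2726397773 multiplications
Strassen's algorithm: 7^(log2(2048)) = 7^11 = 1977326743 multiplications
Savings: 2726397773 - 1977326743 = 749071030 multiplications

Standard: 2726397773 multiplications (1397^3). Strassen: 1977326743 multiplications (7^11, after padding to 2048x2048). Strassen reduces 8 recursive multiplications to 7 at each level.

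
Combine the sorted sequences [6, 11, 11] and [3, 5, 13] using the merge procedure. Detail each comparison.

Merging process:

Compare 6 vs 3: take 3 from right. Merged: [3]
Compare 6 vs 5: take 5 from right. Merged: [3, 5]
Compare 6 vs 13: take 6 from left. Merged: [3, 5, 6]
Compare 11 vs 13: take 11 from left. Merged: [3, 5, 6, 11]
Compare 11 vs 13: take 11 from left. Merged: [3, 5, 6, 11, 11]
Append remaining from right: [13]. Merged: [3, 5, 6, 11, 11, 13]

Final merged array: [3, 5, 6, 11, 11, 13]
Total comparisons: 5

The merged array is [3, 5, 6, 11, 11, 13], requiring 5 comparisons. The merge step runs in O(n) time where n is the total number of elements.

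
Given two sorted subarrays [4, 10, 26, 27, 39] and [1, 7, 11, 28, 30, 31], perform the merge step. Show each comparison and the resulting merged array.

Merging process:

Compare 4 vs 1: take 1 from right. Merged: [1]
Compare 4 vs 7: take 4 from left. Merged: [1, 4]
Compare 10 vs 7: take 7 from right. Merged: [1, 4, 7]
Compare 10 vs 11: take 10 from left. Merged: [1, 4, 7, 10]
Compare 26 vs 11: take 11 from right. Merged: [1, 4, 7, 10, 11]
Compare 26 vs 28: take 26 from left. Merged: [1, 4, 7, 10, 11, 26]
Compare 27 vs 28: take 27 from left. Merged: [1, 4, 7, 10, 11, 26, 27]
Compare 39 vs 28: take 28 from right. Merged: [1, 4, 7, 10, 11, 26, 27, 28]
Compare 39 vs 30: take 30 from right. Merged: [1, 4, 7, 10, 11, 26, 27, 28, 30]
Compare 39 vs 31: take 31 from right. Merged: [1, 4, 7, 10, 11, 26, 27, 28, 30, 31]
Append remaining from left: [39]. Merged: [1, 4, 7, 10, 11, 26, 27, 28, 30, 31, 39]

Final merged array: [1, 4, 7, 10, 11, 26, 27, 28, 30, 31, 39]
Total comparisons: 10

The merged array is [1, 4, 7, 10, 11, 26, 27, 28, 30, 31, 39], requiring 10 comparisons. The merge step runs in O(n) time where n is the total number of elements.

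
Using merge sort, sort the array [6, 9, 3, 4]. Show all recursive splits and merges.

Merge sort trace:

Split: [6, 9, 3, 4] -> [6, 9] and [3, 4]
  Split: [6, 9] -> [6] and [9]
  Merge: [6] + [9] -> [6, 9]
  Split: [3, 4] -> [3] and [4]
  Merge: [3] + [4] -> [3, 4]
Merge: [6, 9] + [3, 4] -> [3, 4, 6, 9]

Final sorted array: [3, 4, 6, 9]

The merge sort proceeds by recursively splitting the array and merging sorted halves.
After all merges, the sorted array is [3, 4, 6, 9].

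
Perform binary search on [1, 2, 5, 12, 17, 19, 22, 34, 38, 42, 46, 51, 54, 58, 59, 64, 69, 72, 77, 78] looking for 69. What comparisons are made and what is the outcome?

Binary search for 69 in [1, 2, 5, 12, 17, 19, 22, 34, 38, 42, 46, 51, 54, 58, 59, 64, 69, 72, 77, 78]:

lo=0, hi=19, mid=9, arr[mid]=42 -> 42 < 69, search right half
lo=10, hi=19, mid=14, arr[mid]=59 -> 59 < 69, search right half
lo=15, hi=19, mid=17, arr[mid]=72 -> 72 > 69, search left half
lo=15, hi=16, mid=15, arr[mid]=64 -> 64 < 69, search right half
lo=16, hi=16, mid=16, arr[mid]=69 -> Found target at index 16!

Binary search finds 69 at index 16 after 5 comparisons. The search repeatedly halves the search space by comparing with the middle element.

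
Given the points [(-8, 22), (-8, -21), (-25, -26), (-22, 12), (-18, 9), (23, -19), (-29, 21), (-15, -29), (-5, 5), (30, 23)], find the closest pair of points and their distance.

Computing all pairwise distances among 10 points:

d((-8, 22), (-8, -21)) = 43.0
d((-8, 22), (-25, -26)) = 50.9215
d((-8, 22), (-22, 12)) = 17.2047
d((-8, 22), (-18, 9)) = 16.4012
d((-8, 22), (23, -19)) = 51.4004
d((-8, 22), (-29, 21)) = 21.0238
d((-8, 22), (-15, -29)) = 51.4782
d((-8, 22), (-5, 5)) = 17.2627
d((-8, 22), (30, 23)) = 38.0132
d((-8, -21), (-25, -26)) = 17.72
d((-8, -21), (-22, 12)) = 35.8469
d((-8, -21), (-18, 9)) = 31.6228
d((-8, -21), (23, -19)) = 31.0644
d((-8, -21), (-29, 21)) = 46.9574
d((-8, -21), (-15, -29)) = 10.6301
d((-8, -21), (-5, 5)) = 26.1725
d((-8, -21), (30, 23)) = 58.1378
d((-25, -26), (-22, 12)) = 38.1182
d((-25, -26), (-18, 9)) = 35.6931
d((-25, -26), (23, -19)) = 48.5077
d((-25, -26), (-29, 21)) = 47.1699
d((-25, -26), (-15, -29)) = 10.4403
d((-25, -26), (-5, 5)) = 36.8917
d((-25, -26), (30, 23)) = 73.6614
d((-22, 12), (-18, 9)) = 5.0 <-- minimum
d((-22, 12), (23, -19)) = 54.6443
d((-22, 12), (-29, 21)) = 11.4018
d((-22, 12), (-15, -29)) = 41.5933
d((-22, 12), (-5, 5)) = 18.3848
d((-22, 12), (30, 23)) = 53.1507
d((-18, 9), (23, -19)) = 49.6488
d((-18, 9), (-29, 21)) = 16.2788
d((-18, 9), (-15, -29)) = 38.1182
d((-18, 9), (-5, 5)) = 13.6015
d((-18, 9), (30, 23)) = 50.0
d((23, -19), (-29, 21)) = 65.6049
d((23, -19), (-15, -29)) = 39.2938
d((23, -19), (-5, 5)) = 36.8782
d((23, -19), (30, 23)) = 42.5793
d((-29, 21), (-15, -29)) = 51.923
d((-29, 21), (-5, 5)) = 28.8444
d((-29, 21), (30, 23)) = 59.0339
d((-15, -29), (-5, 5)) = 35.4401
d((-15, -29), (30, 23)) = 68.7677
d((-5, 5), (30, 23)) = 39.3573

Closest pair: (-22, 12) and (-18, 9) with distance 5.0

The closest pair is (-22, 12) and (-18, 9) with Euclidean distance 5.0. For 10 points, brute-force pairwise comparison is shown above. For large n, the divide-and-conquer algorithm (sort by x, recurse on halves, check the dividing strip) achieves O(n log n).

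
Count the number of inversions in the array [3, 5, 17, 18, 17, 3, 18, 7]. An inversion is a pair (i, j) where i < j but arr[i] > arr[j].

Finding inversions in [3, 5, 17, 18, 17, 3, 18, 7]:

(1, 5): arr[1]=5 > arr[5]=3
(2, 5): arr[2]=17 > arr[5]=3
(2, 7): arr[2]=17 > arr[7]=7
(3, 4): arr[3]=18 > arr[4]=17
(3, 5): arr[3]=18 > arr[5]=3
(3, 7): arr[3]=18 > arr[7]=7
(4, 5): arr[4]=17 > arr[5]=3
(4, 7): arr[4]=17 > arr[7]=7
(6, 7): arr[6]=18 > arr[7]=7

Total inversions: 9

The array has 9 inversion(s): (1,5), (2,5), (2,7), (3,4), (3,5), (3,7), (4,5), (4,7), (6,7). Each pair (i,j) satisfies i < j and arr[i] > arr[j].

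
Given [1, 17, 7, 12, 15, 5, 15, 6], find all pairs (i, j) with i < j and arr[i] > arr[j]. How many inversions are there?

Finding inversions in [1, 17, 7, 12, 15, 5, 15, 6]:

(1, 2): arr[1]=17 > arr[2]=7
(1, 3): arr[1]=17 > arr[3]=12
(1, 4): arr[1]=17 > arr[4]=15
(1, 5): arr[1]=17 > arr[5]=5
(1, 6): arr[1]=17 > arr[6]=15
(1, 7): arr[1]=17 > arr[7]=6
(2, 5): arr[2]=7 > arr[5]=5
(2, 7): arr[2]=7 > arr[7]=6
(3, 5): arr[3]=12 > arr[5]=5
(3, 7): arr[3]=12 > arr[7]=6
(4, 5): arr[4]=15 > arr[5]=5
(4, 7): arr[4]=15 > arr[7]=6
(6, 7): arr[6]=15 > arr[7]=6

Total inversions: 13

The array has 13 inversion(s): (1,2), (1,3), (1,4), (1,5), (1,6), (1,7), (2,5), (2,7), (3,5), (3,7), (4,5), (4,7), (6,7). Each pair (i,j) satisfies i < j and arr[i] > arr[j].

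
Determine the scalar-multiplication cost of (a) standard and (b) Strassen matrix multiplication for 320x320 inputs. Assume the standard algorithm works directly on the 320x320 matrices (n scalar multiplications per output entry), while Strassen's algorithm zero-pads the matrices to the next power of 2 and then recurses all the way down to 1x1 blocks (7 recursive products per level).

Matrix multiplication for 320x320 matrices:

Strassen's algorithm requires power-of-2 dimensions. Pad 320x320 to 512x512 (next power of 2).

Standard algorithm: 320^3 = 32768000 multiplications
Strassen's algorithm: 7^(log2(512)) = 7^9 = 40353607 multiplications
Difference: 32768000 - 40353607 = -7585607 (Strassen uses MORE here due to padding overhead — for small or just-over-power-of-2 n, padding can outweigh the per-level savings)

Standard: 32768000 multiplications (320^3). Strassen: 40353607 multiplications (7^9, after padding to 512x512). Strassen reduces 8 recursive multiplications to 7 at each level.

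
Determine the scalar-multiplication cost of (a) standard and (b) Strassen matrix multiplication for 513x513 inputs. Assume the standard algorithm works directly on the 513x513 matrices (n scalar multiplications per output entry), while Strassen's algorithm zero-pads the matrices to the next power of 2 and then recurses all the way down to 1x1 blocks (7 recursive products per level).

Matrix multiplication for 513x513 matrices:

Strassen's algorithm requires power-of-2 dimensions. Pad 513x513 to 1024x1024 (next power of 2).

Standard algorithm: 513^3 = 135005697 multiplications
Strassen's algorithm: 7^(log2(1024)) = 7^10 = 282475249 multiplications
Difference: 135005697 - 282475249 = -147469552 (Strassen uses MORE here due to padding overhead — for small or just-over-power-of-2 n, padding can outweigh the per-level savings)

Standard: 135005697 multiplications (513^3). Strassen: 282475249 multiplications (7^10, after padding to 1024x1024). Strassen reduces 8 recursive multiplications to 7 at each level.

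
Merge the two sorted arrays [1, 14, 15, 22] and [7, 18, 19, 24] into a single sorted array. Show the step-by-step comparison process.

Merging process:

Compare 1 vs 7: take 1 from left. Merged: [1]
Compare 14 vs 7: take 7 from right. Merged: [1, 7]
Compare 14 vs 18: take 14 from left. Merged: [1, 7, 14]
Compare 15 vs 18: take 15 from left. Merged: [1, 7, 14, 15]
Compare 22 vs 18: take 18 from right. Merged: [1, 7, 14, 15, 18]
Compare 22 vs 19: take 19 from right. Merged: [1, 7, 14, 15, 18, 19]
Compare 22 vs 24: take 22 from left. Merged: [1, 7, 14, 15, 18, 19, 22]
Append remaining from right: [24]. Merged: [1, 7, 14, 15, 18, 19, 22, 24]

Final merged array: [1, 7, 14, 15, 18, 19, 22, 24]
Total comparisons: 7

The merged array is [1, 7, 14, 15, 18, 19, 22, 24], requiring 7 comparisons. The merge step runs in O(n) time where n is the total number of elements.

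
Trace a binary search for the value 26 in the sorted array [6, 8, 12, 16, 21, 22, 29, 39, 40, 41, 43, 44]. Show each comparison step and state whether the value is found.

Binary search for 26 in [6, 8, 12, 16, 21, 22, 29, 39, 40, 41, 43, 44]:

lo=0, hi=11, mid=5, arr[mid]=22 -> 22 < 26, search right half
lo=6, hi=11, mid=8, arr[mid]=40 -> 40 > 26, search left half
lo=6, hi=7, mid=6, arr[mid]=29 -> 29 > 26, search left half
lo=6 > hi=5, target 26 not found

Binary search determines that 26 is not in the array after 3 comparisons. The search space was exhausted without finding the target.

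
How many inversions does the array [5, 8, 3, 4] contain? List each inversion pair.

Finding inversions in [5, 8, 3, 4]:

(0, 2): arr[0]=5 > arr[2]=3
(0, 3): arr[0]=5 > arr[3]=4
(1, 2): arr[1]=8 > arr[2]=3
(1, 3): arr[1]=8 > arr[3]=4

Total inversions: 4

The array has 4 inversion(s): (0,2), (0,3), (1,2), (1,3). Each pair (i,j) satisfies i < j and arr[i] > arr[j].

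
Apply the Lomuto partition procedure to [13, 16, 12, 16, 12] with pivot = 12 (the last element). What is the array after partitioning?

Lomuto partition with pivot = 12:

Initial array: [13, 16, 12, 16, 12]

arr[0]=13 > 12: no swap
arr[1]=16 > 12: no swap
arr[2]=12 <= 12: swap with position 0, array becomes [12, 16, 13, 16, 12]
arr[3]=16 > 12: no swap

Place pivot at position 1: [12, 12, 13, 16, 16]
Pivot position: 1

After partitioning with pivot 12, the array becomes [12, 12, 13, 16, 16]. The pivot is placed at index 1. All elements to the left of the pivot are <= 12, and all elements to the right are > 12.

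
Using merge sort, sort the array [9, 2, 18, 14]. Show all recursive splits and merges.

Merge sort trace:

Split: [9, 2, 18, 14] -> [9, 2] and [18, 14]
  Split: [9, 2] -> [9] and [2]
  Merge: [9] + [2] -> [2, 9]
  Split: [18, 14] -> [18] and [14]
  Merge: [18] + [14] -> [14, 18]
Merge: [2, 9] + [14, 18] -> [2, 9, 14, 18]

Final sorted array: [2, 9, 14, 18]

The merge sort proceeds by recursively splitting the array and merging sorted halves.
After all merges, the sorted array is [2, 9, 14, 18].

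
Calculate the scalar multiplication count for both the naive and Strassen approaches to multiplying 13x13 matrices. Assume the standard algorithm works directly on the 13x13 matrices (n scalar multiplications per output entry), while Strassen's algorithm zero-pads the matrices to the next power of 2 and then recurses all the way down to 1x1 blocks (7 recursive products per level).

Matrix multiplication for 13x13 matrices:

Strassen's algorithm requires power-of-2 dimensions. Pad 13x13 to 16x16 (next power of 2).

Standard algorithm: 13^3 = 2197 multiplications
Strassen's algorithm: 7^(log2(16)) = 7^4 = 2401 multiplications
Difference: 2197 - 2401 = -204 (Strassen uses MORE here due to padding overhead — for small or just-over-power-of-2 n, padding can outweigh the per-level savings)

Standard: 2197 multiplications (13^3). Strassen: 2401 multiplications (7^4, after padding to 16x16). Strassen reduces 8 recursive multiplications to 7 at each level.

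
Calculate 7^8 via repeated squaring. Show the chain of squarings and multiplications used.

Computing 7^8 by squaring (build up from 7^1; each line after the first costs one multiplication):

7^1 = 7
7^2 = (7^1)^2 = 7^2 = 49
7^4 = (7^2)^2 = 49^2 = 2401
7^8 = (7^4)^2 = 2401^2 = 5764801

Result: 5764801
Multiplications needed: 3 (3 lines after 7^1)

7^8 = 5764801. Using exponentiation by squaring, this requires 3 multiplications. The key idea: if the exponent is even, square the half-power; if odd, multiply by the base once.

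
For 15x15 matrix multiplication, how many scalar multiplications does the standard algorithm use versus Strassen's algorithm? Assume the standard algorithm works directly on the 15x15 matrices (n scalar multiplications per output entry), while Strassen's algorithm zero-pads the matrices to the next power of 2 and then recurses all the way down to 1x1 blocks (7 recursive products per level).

Matrix multiplication for 15x15 matrices:

Strassen's algorithm requires power-of-2 dimensions. Pad 15x15 to 16x16 (next power of 2).

Standard algorithm: 15^3 = 3375 multiplications
Strassen's algorithm: 7^(log2(16)) = 7^4 = 2401 multiplications
Savings: 3375 - 2401 = 974 multiplications

Standard: 3375 multiplications (15^3). Strassen: 2401 multiplications (7^4, after padding to 16x16). Strassen reduces 8 recursive multiplications to 7 at each level.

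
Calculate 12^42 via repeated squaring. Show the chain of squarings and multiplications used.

Computing 12^42 by squaring (build up from 12^1; each line after the first costs one multiplication):

12^1 = 12
12^2 = (12^1)^2 = 12^2 = 144
12^4 = (12^2)^2 = 144^2 = 20736
12^5 = 12 * 12^4 = 12 * 20736 = 248832
12^10 = (12^5)^2 = 248832^2 = 61917364224
12^20 = (12^10)^2 = 61917364224^2 = 3833759992447475122176
12^21 = 12 * 12^20 = 12 * 3833759992447475122176 = 46005119909369701466112
12^42 = (12^21)^2 = 46005119909369701466112^2 = 2116471057875484488839167999221661362284396544

Result: 2116471057875484488839167999221661362284396544
Multiplications needed: 7 (7 lines after 12^1)

12^42 = 2116471057875484488839167999221661362284396544. Using exponentiation by squaring, this requires 7 multiplications. The key idea: if the exponent is even, square the half-power; if odd, multiply by the base once.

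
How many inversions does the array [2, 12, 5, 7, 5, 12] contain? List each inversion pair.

Finding inversions in [2, 12, 5, 7, 5, 12]:

(1, 2): arr[1]=12 > arr[2]=5
(1, 3): arr[1]=12 > arr[3]=7
(1, 4): arr[1]=12 > arr[4]=5
(3, 4): arr[3]=7 > arr[4]=5

Total inversions: 4

The array has 4 inversion(s): (1,2), (1,3), (1,4), (3,4). Each pair (i,j) satisfies i < j and arr[i] > arr[j].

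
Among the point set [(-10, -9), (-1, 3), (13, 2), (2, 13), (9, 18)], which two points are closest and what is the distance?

Computing all pairwise distances among 5 points:

d((-10, -9), (-1, 3)) = 15.0
d((-10, -9), (13, 2)) = 25.4951
d((-10, -9), (2, 13)) = 25.0599
d((-10, -9), (9, 18)) = 33.0151
d((-1, 3), (13, 2)) = 14.0357
d((-1, 3), (2, 13)) = 10.4403
d((-1, 3), (9, 18)) = 18.0278
d((13, 2), (2, 13)) = 15.5563
d((13, 2), (9, 18)) = 16.4924
d((2, 13), (9, 18)) = 8.6023 <-- minimum

Closest pair: (2, 13) and (9, 18) with distance 8.6023

The closest pair is (2, 13) and (9, 18) with Euclidean distance 8.6023. For 5 points, brute-force pairwise comparison is shown above. For large n, the divide-and-conquer algorithm (sort by x, recurse on halves, check the dividing strip) achieves O(n log n).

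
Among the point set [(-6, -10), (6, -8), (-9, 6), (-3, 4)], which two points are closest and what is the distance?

Computing all pairwise distances among 4 points:

d((-6, -10), (6, -8)) = 12.1655
d((-6, -10), (-9, 6)) = 16.2788
d((-6, -10), (-3, 4)) = 14.3178
d((6, -8), (-9, 6)) = 20.5183
d((6, -8), (-3, 4)) = 15.0
d((-9, 6), (-3, 4)) = 6.3246 <-- minimum

Closest pair: (-9, 6) and (-3, 4) with distance 6.3246

The closest pair is (-9, 6) and (-3, 4) with Euclidean distance 6.3246. For 4 points, brute-force pairwise comparison is shown above. For large n, the divide-and-conquer algorithm (sort by x, recurse on halves, check the dividing strip) achieves O(n log n).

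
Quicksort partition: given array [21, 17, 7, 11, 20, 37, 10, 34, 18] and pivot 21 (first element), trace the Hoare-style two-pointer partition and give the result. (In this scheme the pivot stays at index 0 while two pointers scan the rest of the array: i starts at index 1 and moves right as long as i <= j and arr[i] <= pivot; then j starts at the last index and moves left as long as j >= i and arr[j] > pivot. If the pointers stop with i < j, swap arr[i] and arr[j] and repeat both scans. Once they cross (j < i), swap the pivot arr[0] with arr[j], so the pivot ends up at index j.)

Hoare-style two-pointer partition with pivot = 21:

Initial array: [21, 17, 7, 11, 20, 37, 10, 34, 18]

Pointers start at i = 1, j = 8.
i stops at index 5 (arr[5]=37 > 21), j stops at index 8 (arr[8]=18 <= 21): swap arr[5] and arr[8], array becomes [21, 17, 7, 11, 20, 18, 10, 34, 37]
i ends at 7, j ends at 6: the pointers have crossed (j < i), so scanning stops.

Swap pivot arr[0] with arr[6] to place pivot at position 6: [10, 17, 7, 11, 20, 18, 21, 34, 37]
Pivot position: 6

After partitioning with pivot 21, the array becomes [10, 17, 7, 11, 20, 18, 21, 34, 37]. The pivot is placed at index 6. All elements to the left of the pivot are <= 21, and all elements to the right are > 21.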